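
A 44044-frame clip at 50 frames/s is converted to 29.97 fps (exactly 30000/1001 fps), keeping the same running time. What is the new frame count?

Target frames = source frames × (target rate / source rate) = 44044 × (30000/1001)/(50) = 44044 × 600/1001 = 26400.

26400 frames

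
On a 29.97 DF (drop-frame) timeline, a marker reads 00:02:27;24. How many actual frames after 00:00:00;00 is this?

Complete 10-minute blocks: 0, each 17982 frames → 0.
Remaining 2 whole minutes in the current block: 1800 + 1 × 1798 = 3598 frames.
Within the current minute: 27 × 30 + 24 − 2 = 832 (labels ;00/;01 skipped at this minute). Total = 0 + 3598 + 832 = 4430.

4430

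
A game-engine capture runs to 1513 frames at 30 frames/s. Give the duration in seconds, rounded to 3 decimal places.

50.433 seconds

Running time = 1513 × 1/30 = 1513/30 s ≈ 50.433 s.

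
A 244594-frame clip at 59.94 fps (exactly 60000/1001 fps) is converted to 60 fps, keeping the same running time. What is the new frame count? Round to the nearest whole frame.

244839 frames

Frames at target rate = 244594 × (60) / (60000/1001) = 122419297/500 ≈ 244838.594.
Nearest whole frame: 244839.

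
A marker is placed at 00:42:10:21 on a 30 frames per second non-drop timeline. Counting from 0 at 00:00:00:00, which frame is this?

frame 75921

Total seconds to the label: (0 × 3600 + 42 × 60 + 10) = 2530.
Frame index = 2530 × 30 + 21 = 75921.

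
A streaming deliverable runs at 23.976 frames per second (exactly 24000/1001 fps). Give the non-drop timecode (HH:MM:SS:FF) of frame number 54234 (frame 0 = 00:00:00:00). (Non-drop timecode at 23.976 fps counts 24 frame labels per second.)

54234 ÷ 24 = 2259 full seconds, remainder 18 frames.
2259 s = 0 h 37 min 39 s.
Timecode: 00:37:39:18.

00:37:39:18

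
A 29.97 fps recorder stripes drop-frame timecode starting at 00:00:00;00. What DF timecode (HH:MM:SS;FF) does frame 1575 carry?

00:00:52;15

Ten DF minutes hold 17982 frames, so frame 1575 lies in block 0 (frames 0–17981) with 1575 frames into that block.
The block's first minute is 1800 frames and the rest 1798 each; 1575 frames reaches minute 0, so 0 × 18 + 0 × 2 = 0 labels have been skipped so far.
Adding those back, label number 1575 + 0 = 1575 at 30 labels/s is 52 s + 15 f = 0 h 0 min 52 s frame 15, i.e. 00:00:52;15.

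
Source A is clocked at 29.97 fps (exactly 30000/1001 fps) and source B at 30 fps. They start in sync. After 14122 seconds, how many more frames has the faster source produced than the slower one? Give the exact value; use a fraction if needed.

423660/1001 frames

A emits 30000/1001 × 14122 = 423660000/1001 frames; B emits 30 × 14122 = 423660.
Difference = 423660/1001 frames (≈ 423.2368); B is ahead of A.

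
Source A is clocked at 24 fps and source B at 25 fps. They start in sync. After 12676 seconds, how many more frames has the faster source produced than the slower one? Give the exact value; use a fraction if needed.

12676 frames

A emits 24 × 12676 = 304224 frames; B emits 25 × 12676 = 316900.
Difference = 12676 frames; B is ahead of A.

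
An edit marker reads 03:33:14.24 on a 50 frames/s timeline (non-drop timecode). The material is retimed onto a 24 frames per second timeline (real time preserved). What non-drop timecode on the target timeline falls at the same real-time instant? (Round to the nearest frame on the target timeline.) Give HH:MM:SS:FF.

Source frame index: (3×3600 + 33×60 + 14) × 50 + 24 = 639724.
Real time: 639724 / (50) = 319862/25 s.
Target frame: (319862/25) × (24) = 7676688/25 ≈ 307067.520 → 307068.
At 24 labels/s: frame 307068 → 03:33:14:12.

03:33:14:12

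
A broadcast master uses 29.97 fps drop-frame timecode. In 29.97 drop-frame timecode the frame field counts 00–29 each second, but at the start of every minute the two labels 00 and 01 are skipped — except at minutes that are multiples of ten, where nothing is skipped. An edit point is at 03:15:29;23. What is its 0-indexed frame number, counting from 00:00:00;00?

As if non-drop at 30 labels/s: (3 × 3600 + 15 × 60 + 29) × 30 + 23 = 351893.
Minute boundaries passed: 195; those not divisible by 10: 195 − 19 = 176; dropped labels = 2 × 176 = 352.
Actual frame index = 351893 − 352 = 351541.

351541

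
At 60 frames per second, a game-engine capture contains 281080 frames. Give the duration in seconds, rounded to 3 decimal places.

4684.667 seconds

Running time = 281080 × 1/60 = 14054/3 s ≈ 4684.667 s.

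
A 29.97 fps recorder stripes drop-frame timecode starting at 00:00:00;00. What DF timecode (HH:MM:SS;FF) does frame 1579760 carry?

Ten DF minutes hold 17982 frames, so frame 1579760 lies in block 87 (frames 1564434–1582415) with 15326 frames into that block.
The block's first minute is 1800 frames and the rest 1798 each; 15326 frames reaches minute 8, so 87 × 18 + 8 × 2 = 1582 labels have been skipped so far.
Adding those back, label number 1579760 + 1582 = 1581342 at 30 labels/s is 52711 s + 12 f = 14 h 38 min 31 s frame 12, i.e. 14:38:31;12.

14:38:31;12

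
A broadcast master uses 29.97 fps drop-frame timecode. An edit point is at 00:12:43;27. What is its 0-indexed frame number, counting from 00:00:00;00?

22895

As if non-drop at 30 labels/s: (0 × 3600 + 12 × 60 + 43) × 30 + 27 = 22917.
Minute boundaries passed: 12; those not divisible by 10: 12 − 1 = 11; dropped labels = 2 × 11 = 22.
Actual frame index = 22917 − 22 = 22895.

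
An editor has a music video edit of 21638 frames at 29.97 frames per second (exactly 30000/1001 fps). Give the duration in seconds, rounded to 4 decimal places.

721.9879 seconds

Running time = 21638 × 1001/30000 = 10829819/15000 s ≈ 721.9879 s.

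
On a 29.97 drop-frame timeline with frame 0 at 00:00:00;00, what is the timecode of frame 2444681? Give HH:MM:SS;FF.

22:39:30;29

Ten DF minutes hold 17982 frames, so frame 2444681 lies in block 135 (frames 2427570–2445551) with 17111 frames into that block.
The block's first minute is 1800 frames and the rest 1798 each; 17111 frames reaches minute 9, so 135 × 18 + 9 × 2 = 2448 labels have been skipped so far.
Adding those back, label number 2444681 + 2448 = 2447129 at 30 labels/s is 81570 s + 29 f = 22 h 39 min 30 s frame 29, i.e. 22:39:30;29.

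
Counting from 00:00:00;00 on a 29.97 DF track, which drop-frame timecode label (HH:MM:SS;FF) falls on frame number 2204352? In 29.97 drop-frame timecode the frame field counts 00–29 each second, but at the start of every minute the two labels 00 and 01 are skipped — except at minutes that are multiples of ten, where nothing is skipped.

20:25:51;28

Ten DF minutes hold 17982 frames, so frame 2204352 lies in block 122 (frames 2193804–2211785) with 10548 frames into that block.
The block's first minute is 1800 frames and the rest 1798 each; 10548 frames reaches minute 5, so 122 × 18 + 5 × 2 = 2206 labels have been skipped so far.
Adding those back, label number 2204352 + 2206 = 2206558 at 30 labels/s is 73551 s + 28 f = 20 h 25 min 51 s frame 28, i.e. 20:25:51;28.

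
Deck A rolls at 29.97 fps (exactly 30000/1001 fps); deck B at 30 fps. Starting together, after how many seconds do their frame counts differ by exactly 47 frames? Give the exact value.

The gap grows by |30 − 30000/1001| = 30/1001 frames per second.
Time for a 47-frame gap: 47 ÷ (30/1001) = 47047/30 s.

47047/30 seconds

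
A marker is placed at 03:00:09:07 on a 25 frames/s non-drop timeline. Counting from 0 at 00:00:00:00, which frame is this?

frame 270232

Total seconds to the label: (3 × 3600 + 0 × 60 + 9) = 10809.
Frame index = 10809 × 25 + 7 = 270232.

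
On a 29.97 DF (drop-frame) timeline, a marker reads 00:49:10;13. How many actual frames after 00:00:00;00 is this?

88423

As if non-drop at 30 labels/s: (0 × 3600 + 49 × 60 + 10) × 30 + 13 = 88513.
Minute boundaries passed: 49; those not divisible by 10: 49 − 4 = 45; dropped labels = 2 × 45 = 90.
Actual frame index = 88513 − 90 = 88423.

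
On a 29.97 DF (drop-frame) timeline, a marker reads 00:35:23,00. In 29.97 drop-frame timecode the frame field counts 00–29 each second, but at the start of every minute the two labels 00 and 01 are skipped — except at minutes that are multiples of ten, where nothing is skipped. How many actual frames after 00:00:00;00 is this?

As if non-drop at 30 labels/s: (0 × 3600 + 35 × 60 + 23) × 30 + 0 = 63690.
Minute boundaries passed: 35; those not divisible by 10: 35 − 3 = 32; dropped labels = 2 × 32 = 64.
Actual frame index = 63690 − 64 = 63626.

63626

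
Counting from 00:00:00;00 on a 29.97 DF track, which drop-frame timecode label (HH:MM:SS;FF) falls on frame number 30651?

Each 10-minute DF block holds 10 × 60 × 30 − 9 × 2 = 17982 frames. 30651 ÷ 17982 → 1 full block, remainder 12669.
Within the partial block the first minute is 1800 frames and each further minute 1798, so 7 further minute boundaries passed. Total skipped labels = 18 × 1 + 2 × 7 = 32.
Non-drop label index = 30651 + 32 = 30683; at 30 labels/s that is 00:17:02:23, i.e. DF 00:17:02;23.

00:17:02;23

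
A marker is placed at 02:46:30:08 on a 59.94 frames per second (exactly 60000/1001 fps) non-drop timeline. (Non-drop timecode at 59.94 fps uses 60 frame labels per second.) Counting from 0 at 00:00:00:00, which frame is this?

frame 599408

Total seconds to the label: (2 × 3600 + 46 × 60 + 30) = 9990.
Frame index = 9990 × 60 + 8 = 599408.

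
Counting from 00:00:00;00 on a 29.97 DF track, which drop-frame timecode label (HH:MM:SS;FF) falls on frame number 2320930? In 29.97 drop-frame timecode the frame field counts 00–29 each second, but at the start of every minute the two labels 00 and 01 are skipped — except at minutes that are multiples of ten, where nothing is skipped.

Each 10-minute DF block holds 10 × 60 × 30 − 9 × 2 = 17982 frames. 2320930 ÷ 17982 → 129 full blocks, remainder 1252.
Within the partial block the first minute is 1800 frames and each further minute 1798, so 0 further minute boundaries passed. Total skipped labels = 18 × 129 + 2 × 0 = 2322.
Non-drop label index = 2320930 + 2322 = 2323252; at 30 labels/s that is 21:30:41:22, i.e. DF 21:30:41;22.

21:30:41;22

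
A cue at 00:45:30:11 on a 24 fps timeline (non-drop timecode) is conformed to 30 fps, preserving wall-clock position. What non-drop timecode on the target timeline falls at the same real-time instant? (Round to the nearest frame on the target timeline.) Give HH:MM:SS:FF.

Source frame index: (0×3600 + 45×60 + 30) × 24 + 11 = 65531.
Real time: 65531 / (24) = 65531/24 s.
Target frame: (65531/24) × (30) = 327655/4 ≈ 81913.750 → 81914.
At 30 labels/s: frame 81914 → 00:45:30:14.

00:45:30:14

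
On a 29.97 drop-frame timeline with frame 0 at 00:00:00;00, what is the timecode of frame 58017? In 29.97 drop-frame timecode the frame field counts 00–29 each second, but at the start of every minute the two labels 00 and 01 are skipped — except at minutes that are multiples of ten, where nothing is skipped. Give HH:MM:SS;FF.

Each 10-minute DF block holds 10 × 60 × 30 − 9 × 2 = 17982 frames. 58017 ÷ 17982 → 3 full blocks, remainder 4071.
Within the partial block the first minute is 1800 frames and each further minute 1798, so 2 further minute boundaries passed. Total skipped labels = 18 × 3 + 2 × 2 = 58.
Non-drop label index = 58017 + 58 = 58075; at 30 labels/s that is 00:32:15:25, i.e. DF 00:32:15;25.

00:32:15;25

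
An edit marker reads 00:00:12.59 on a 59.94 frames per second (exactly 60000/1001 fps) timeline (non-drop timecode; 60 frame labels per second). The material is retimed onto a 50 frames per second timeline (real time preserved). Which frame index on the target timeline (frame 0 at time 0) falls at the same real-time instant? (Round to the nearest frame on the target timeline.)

frame 650

Source frame index: (0×3600 + 0×60 + 12) × 60 + 59 = 779.
Real time: 779 / (60000/1001) = 779779/60000 s.
Target frame: (779779/60000) × (50) = 779779/1200 ≈ 649.816 → 650.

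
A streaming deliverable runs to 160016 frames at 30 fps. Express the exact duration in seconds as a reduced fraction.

80008/15 seconds

Running time = 160016 ÷ (30) = 160016 × 1/30 = 80008/15 s.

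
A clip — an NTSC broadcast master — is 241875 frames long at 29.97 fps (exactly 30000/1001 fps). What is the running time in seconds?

8070.5625 seconds

Running time = 241875 / (30000/1001) = 8070.5625 s.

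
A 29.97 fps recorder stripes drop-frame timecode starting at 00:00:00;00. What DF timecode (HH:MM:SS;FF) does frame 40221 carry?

Ten DF minutes hold 17982 frames, so frame 40221 lies in block 2 (frames 35964–53945) with 4257 frames into that block.
The block's first minute is 1800 frames and the rest 1798 each; 4257 frames reaches minute 2, so 2 × 18 + 2 × 2 = 40 labels have been skipped so far.
Adding those back, label number 40221 + 40 = 40261 at 30 labels/s is 1342 s + 1 f = 0 h 22 min 22 s frame 1, i.e. 00:22:22;01.

00:22:22;01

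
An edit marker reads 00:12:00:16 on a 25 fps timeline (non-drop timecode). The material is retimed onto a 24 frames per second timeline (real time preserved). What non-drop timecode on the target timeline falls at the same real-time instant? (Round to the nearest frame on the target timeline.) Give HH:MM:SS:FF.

Source frame index: (0×3600 + 12×60 + 0) × 25 + 16 = 18016.
Real time: 18016 / (25) = 18016/25 s.
Target frame: (18016/25) × (24) = 432384/25 ≈ 17295.360 → 17295.
At 24 labels/s: frame 17295 → 00:12:00:15.

00:12:00:15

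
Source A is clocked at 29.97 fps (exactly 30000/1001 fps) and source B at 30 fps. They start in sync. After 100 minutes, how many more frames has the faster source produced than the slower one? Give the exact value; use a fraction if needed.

180000/1001 frames

100 min = 6000 s.
A emits 30000/1001 × 6000 = 180000000/1001 frames; B emits 30 × 6000 = 180000.
Difference = 180000/1001 frames (≈ 179.8202); B is ahead of A.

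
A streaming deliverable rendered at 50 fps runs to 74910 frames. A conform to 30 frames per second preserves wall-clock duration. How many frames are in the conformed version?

Target frames = source frames × (target rate / source rate) = 74910 × (30)/(50) = 74910 × 3/5 = 44946.

44946 frames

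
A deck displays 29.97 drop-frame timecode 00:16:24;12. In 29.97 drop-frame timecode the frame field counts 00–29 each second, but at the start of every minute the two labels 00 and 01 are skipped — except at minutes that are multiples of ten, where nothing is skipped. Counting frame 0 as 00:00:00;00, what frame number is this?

Complete 10-minute blocks: 1, each 17982 frames → 17982.
Remaining 6 whole minutes in the current block: 1800 + 5 × 1798 = 10790 frames.
Within the current minute: 24 × 30 + 12 − 2 = 730 (labels ;00/;01 skipped at this minute). Total = 17982 + 10790 + 730 = 29502.

29502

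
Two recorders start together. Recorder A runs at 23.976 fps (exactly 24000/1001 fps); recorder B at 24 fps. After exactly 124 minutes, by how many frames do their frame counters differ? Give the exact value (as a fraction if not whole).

178560/1001 frames

124 min = 7440 s.
A emits 24000/1001 × 7440 = 178560000/1001 frames; B emits 24 × 7440 = 178560.
Difference = 178560/1001 frames (≈ 178.3816); B is ahead of A.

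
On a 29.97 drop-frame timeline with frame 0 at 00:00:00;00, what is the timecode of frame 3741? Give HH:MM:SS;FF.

00:02:04;25

Ten DF minutes hold 17982 frames, so frame 3741 lies in block 0 (frames 0–17981) with 3741 frames into that block.
The block's first minute is 1800 frames and the rest 1798 each; 3741 frames reaches minute 2, so 0 × 18 + 2 × 2 = 4 labels have been skipped so far.
Adding those back, label number 3741 + 4 = 3745 at 30 labels/s is 124 s + 25 f = 0 h 2 min 4 s frame 25, i.e. 00:02:04;25.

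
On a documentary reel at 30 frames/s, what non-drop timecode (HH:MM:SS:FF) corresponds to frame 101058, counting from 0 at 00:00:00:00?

00:56:08:18

101058 ÷ 30 = 3368 full seconds, remainder 18 frames.
3368 s = 0 h 56 min 8 s.
Timecode: 00:56:08:18.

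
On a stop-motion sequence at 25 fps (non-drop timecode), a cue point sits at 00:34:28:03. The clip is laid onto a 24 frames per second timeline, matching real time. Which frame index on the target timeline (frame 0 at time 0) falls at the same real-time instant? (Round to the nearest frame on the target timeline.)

frame 49635

Source frame index: (0×3600 + 34×60 + 28) × 25 + 3 = 51703.
Real time: 51703 / (25) = 51703/25 s.
Target frame: (51703/25) × (24) = 1240872/25 ≈ 49634.880 → 49635.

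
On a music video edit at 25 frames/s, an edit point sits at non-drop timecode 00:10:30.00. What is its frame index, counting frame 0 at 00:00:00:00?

frame 15750

Total seconds to the label: (0 × 3600 + 10 × 60 + 30) = 630.
Frame index = 630 × 25 + 0 = 15750.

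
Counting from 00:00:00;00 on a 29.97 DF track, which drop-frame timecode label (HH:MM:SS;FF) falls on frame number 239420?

Each 10-minute DF block holds 10 × 60 × 30 − 9 × 2 = 17982 frames. 239420 ÷ 17982 → 13 full blocks, remainder 5654.
Within the partial block the first minute is 1800 frames and each further minute 1798, so 3 further minute boundaries passed. Total skipped labels = 18 × 13 + 2 × 3 = 240.
Non-drop label index = 239420 + 240 = 239660; at 30 labels/s that is 02:13:08:20, i.e. DF 02:13:08;20.

02:13:08;20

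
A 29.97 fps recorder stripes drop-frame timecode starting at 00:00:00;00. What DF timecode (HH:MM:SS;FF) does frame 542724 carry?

05:01:48;26

Each 10-minute DF block holds 10 × 60 × 30 − 9 × 2 = 17982 frames. 542724 ÷ 17982 → 30 full blocks, remainder 3264.
Within the partial block the first minute is 1800 frames and each further minute 1798, so 1 further minute boundary passed. Total skipped labels = 18 × 30 + 2 × 1 = 542.
Non-drop label index = 542724 + 542 = 543266; at 30 labels/s that is 05:01:48:26, i.e. DF 05:01:48;26.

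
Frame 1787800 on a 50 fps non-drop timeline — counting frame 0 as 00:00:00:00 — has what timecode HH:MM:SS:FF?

1787800 ÷ 50 = 35756 full seconds, remainder 0 frames.
35756 s = 9 h 55 min 56 s.
Timecode: 09:55:56:00.

09:55:56:00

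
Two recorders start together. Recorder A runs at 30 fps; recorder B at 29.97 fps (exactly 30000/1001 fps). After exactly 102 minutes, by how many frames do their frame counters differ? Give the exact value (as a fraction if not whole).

102 min = 6120 s.
A emits 30 × 6120 = 183600 frames; B emits 30000/1001 × 6120 = 183600000/1001.
Difference = 183600/1001 frames (≈ 183.4166); B is behind A.

183600/1001 frames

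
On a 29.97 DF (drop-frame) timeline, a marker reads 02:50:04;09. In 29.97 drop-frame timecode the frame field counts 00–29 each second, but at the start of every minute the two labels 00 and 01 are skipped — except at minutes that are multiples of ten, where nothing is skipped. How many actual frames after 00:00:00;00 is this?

As if non-drop at 30 labels/s: (2 × 3600 + 50 × 60 + 4) × 30 + 9 = 306129.
Minute boundaries passed: 170; those not divisible by 10: 170 − 17 = 153; dropped labels = 2 × 153 = 306.
Actual frame index = 306129 − 306 = 305823.

305823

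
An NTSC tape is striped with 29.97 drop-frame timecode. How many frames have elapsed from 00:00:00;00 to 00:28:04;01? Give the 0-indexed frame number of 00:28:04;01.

50469

As if non-drop at 30 labels/s: (0 × 3600 + 28 × 60 + 4) × 30 + 1 = 50521.
Minute boundaries passed: 28; those not divisible by 10: 28 − 2 = 26; dropped labels = 2 × 26 = 52.
Actual frame index = 50521 − 52 = 50469.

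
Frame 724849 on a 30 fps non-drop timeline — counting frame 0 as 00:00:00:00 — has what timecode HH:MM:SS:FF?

724849 ÷ 30 = 24161 full seconds, remainder 19 frames.
24161 s = 6 h 42 min 41 s.
Timecode: 06:42:41:19.

06:42:41:19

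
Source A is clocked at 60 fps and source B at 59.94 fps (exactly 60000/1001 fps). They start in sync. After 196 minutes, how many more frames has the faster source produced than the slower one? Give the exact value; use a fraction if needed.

196 min = 11760 s.
A emits 60 × 11760 = 705600 frames; B emits 60000/1001 × 11760 = 100800000/143.
Difference = 100800/143 frames (≈ 704.8951); B is behind A.

100800/143 frames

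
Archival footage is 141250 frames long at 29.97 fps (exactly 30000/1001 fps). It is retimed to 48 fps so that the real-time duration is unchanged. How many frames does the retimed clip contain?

226226 frames

Target frames = source frames × (target rate / source rate) = 141250 × (48)/(30000/1001) = 141250 × 1001/625 = 226226.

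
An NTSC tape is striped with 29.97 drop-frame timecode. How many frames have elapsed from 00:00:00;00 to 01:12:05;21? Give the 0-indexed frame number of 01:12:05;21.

As if non-drop at 30 labels/s: (1 × 3600 + 12 × 60 + 5) × 30 + 21 = 129771.
Minute boundaries passed: 72; those not divisible by 10: 72 − 7 = 65; dropped labels = 2 × 65 = 130.
Actual frame index = 129771 − 130 = 129641.

129641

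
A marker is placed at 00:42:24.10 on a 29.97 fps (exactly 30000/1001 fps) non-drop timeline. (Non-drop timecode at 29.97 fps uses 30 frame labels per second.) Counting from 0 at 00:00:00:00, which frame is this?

Total seconds to the label: (0 × 3600 + 42 × 60 + 24) = 2544.
Frame index = 2544 × 30 + 10 = 76330.

frame 76330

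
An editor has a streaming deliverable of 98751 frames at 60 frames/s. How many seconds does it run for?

Running time = 98751 / (60) = 1645.85 s.

1645.85 seconds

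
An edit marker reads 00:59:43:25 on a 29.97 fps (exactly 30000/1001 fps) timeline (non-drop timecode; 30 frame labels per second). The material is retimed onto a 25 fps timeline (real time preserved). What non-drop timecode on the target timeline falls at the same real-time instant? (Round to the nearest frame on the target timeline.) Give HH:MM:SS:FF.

00:59:47:10

Source frame index: (0×3600 + 59×60 + 43) × 30 + 25 = 107515.
Real time: 107515 / (30000/1001) = 21524503/6000 s.
Target frame: (21524503/6000) × (25) = 21524503/240 ≈ 89685.429 → 89685.
At 25 labels/s: frame 89685 → 00:59:47:10.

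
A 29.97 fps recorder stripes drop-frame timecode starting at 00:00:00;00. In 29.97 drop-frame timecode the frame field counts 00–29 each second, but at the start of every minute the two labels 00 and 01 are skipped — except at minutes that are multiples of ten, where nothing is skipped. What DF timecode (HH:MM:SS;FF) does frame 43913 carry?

00:24:25;07

Ten DF minutes hold 17982 frames, so frame 43913 lies in block 2 (frames 35964–53945) with 7949 frames into that block.
The block's first minute is 1800 frames and the rest 1798 each; 7949 frames reaches minute 4, so 2 × 18 + 4 × 2 = 44 labels have been skipped so far.
Adding those back, label number 43913 + 44 = 43957 at 30 labels/s is 1465 s + 7 f = 0 h 24 min 25 s frame 7, i.e. 00:24:25;07.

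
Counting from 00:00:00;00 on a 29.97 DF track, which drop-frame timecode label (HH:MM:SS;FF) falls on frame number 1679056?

15:33:44;16

Each 10-minute DF block holds 10 × 60 × 30 − 9 × 2 = 17982 frames. 1679056 ÷ 17982 → 93 full blocks, remainder 6730.
Within the partial block the first minute is 1800 frames and each further minute 1798, so 3 further minute boundaries passed. Total skipped labels = 18 × 93 + 2 × 3 = 1680.
Non-drop label index = 1679056 + 1680 = 1680736; at 30 labels/s that is 15:33:44:16, i.e. DF 15:33:44;16.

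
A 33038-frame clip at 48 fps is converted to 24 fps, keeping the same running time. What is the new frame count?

Frames at target rate = 33038 × (24) / (48) = 16519.

16519 frames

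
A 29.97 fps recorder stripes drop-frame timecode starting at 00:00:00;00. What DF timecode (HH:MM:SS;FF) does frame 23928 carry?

00:13:18;12

Ten DF minutes hold 17982 frames, so frame 23928 lies in block 1 (frames 17982–35963) with 5946 frames into that block.
The block's first minute is 1800 frames and the rest 1798 each; 5946 frames reaches minute 3, so 1 × 18 + 3 × 2 = 24 labels have been skipped so far.
Adding those back, label number 23928 + 24 = 23952 at 30 labels/s is 798 s + 12 f = 0 h 13 min 18 s frame 12, i.e. 00:13:18;12.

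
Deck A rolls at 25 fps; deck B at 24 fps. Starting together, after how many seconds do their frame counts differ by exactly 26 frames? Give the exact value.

The gap grows by |24 − 25| = 1 frame per second.
Time for a 26-frame gap: 26 ÷ (1) = 26 s.

26 seconds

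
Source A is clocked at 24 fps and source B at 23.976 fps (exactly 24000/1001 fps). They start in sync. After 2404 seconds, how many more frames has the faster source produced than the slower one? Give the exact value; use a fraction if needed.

A emits 24 × 2404 = 57696 frames; B emits 24000/1001 × 2404 = 57696000/1001.
Difference = 57696/1001 frames (≈ 57.6384); B is behind A.

57696/1001 frames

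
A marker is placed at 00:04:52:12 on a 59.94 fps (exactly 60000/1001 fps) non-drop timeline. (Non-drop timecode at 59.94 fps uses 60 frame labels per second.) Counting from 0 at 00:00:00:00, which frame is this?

frame 17532

Total seconds to the label: (0 × 3600 + 4 × 60 + 52) = 292.
Frame index = 292 × 60 + 12 = 17532.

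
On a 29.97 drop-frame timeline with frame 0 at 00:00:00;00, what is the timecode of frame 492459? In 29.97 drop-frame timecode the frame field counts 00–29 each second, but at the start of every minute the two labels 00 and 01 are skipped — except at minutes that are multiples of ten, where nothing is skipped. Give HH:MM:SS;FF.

Each 10-minute DF block holds 10 × 60 × 30 − 9 × 2 = 17982 frames. 492459 ÷ 17982 → 27 full blocks, remainder 6945.
Within the partial block the first minute is 1800 frames and each further minute 1798, so 3 further minute boundaries passed. Total skipped labels = 18 × 27 + 2 × 3 = 492.
Non-drop label index = 492459 + 492 = 492951; at 30 labels/s that is 04:33:51:21, i.e. DF 04:33:51;21.

04:33:51;21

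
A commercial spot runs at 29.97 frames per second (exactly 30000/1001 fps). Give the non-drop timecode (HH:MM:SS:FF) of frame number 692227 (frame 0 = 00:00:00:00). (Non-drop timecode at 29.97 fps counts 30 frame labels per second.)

692227 ÷ 30 = 23074 full seconds, remainder 7 frames.
23074 s = 6 h 24 min 34 s.
Timecode: 06:24:34:07.

06:24:34:07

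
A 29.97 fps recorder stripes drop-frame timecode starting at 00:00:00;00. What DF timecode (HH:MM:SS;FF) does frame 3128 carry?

00:01:44;10

Ten DF minutes hold 17982 frames, so frame 3128 lies in block 0 (frames 0–17981) with 3128 frames into that block.
The block's first minute is 1800 frames and the rest 1798 each; 3128 frames reaches minute 1, so 0 × 18 + 1 × 2 = 2 labels have been skipped so far.
Adding those back, label number 3128 + 2 = 3130 at 30 labels/s is 104 s + 10 f = 0 h 1 min 44 s frame 10, i.e. 00:01:44;10.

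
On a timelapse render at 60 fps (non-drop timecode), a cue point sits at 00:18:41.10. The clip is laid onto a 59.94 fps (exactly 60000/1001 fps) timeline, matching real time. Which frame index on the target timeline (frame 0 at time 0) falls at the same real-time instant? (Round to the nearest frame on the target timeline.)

frame 67203

Source frame index: (0×3600 + 18×60 + 41) × 60 + 10 = 67270.
Real time: 67270 / (60) = 6727/6 s.
Target frame: (6727/6) × (60000/1001) = 9610000/143 ≈ 67202.797 → 67203.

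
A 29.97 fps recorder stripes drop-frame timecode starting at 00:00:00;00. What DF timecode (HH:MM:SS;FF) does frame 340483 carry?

03:09:20;25

Ten DF minutes hold 17982 frames, so frame 340483 lies in block 18 (frames 323676–341657) with 16807 frames into that block.
The block's first minute is 1800 frames and the rest 1798 each; 16807 frames reaches minute 9, so 18 × 18 + 9 × 2 = 342 labels have been skipped so far.
Adding those back, label number 340483 + 342 = 340825 at 30 labels/s is 11360 s + 25 f = 3 h 9 min 20 s frame 25, i.e. 03:09:20;25.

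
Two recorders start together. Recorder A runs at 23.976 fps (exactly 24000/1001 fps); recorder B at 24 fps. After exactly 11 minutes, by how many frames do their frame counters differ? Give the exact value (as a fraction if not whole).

11 min = 660 s.
A emits 24000/1001 × 660 = 1440000/91 frames; B emits 24 × 660 = 15840.
Difference = 1440/91 frames (≈ 15.8242); B is ahead of A.

1440/91 frames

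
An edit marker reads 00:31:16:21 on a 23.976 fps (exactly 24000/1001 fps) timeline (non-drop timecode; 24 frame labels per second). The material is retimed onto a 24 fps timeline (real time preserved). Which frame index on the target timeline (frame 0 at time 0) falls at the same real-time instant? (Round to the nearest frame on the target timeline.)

Source frame index: (0×3600 + 31×60 + 16) × 24 + 21 = 45045.
Real time: 45045 / (24000/1001) = 3006003/1600 s.
Target frame: (3006003/1600) × (24) = 9018009/200 ≈ 45090.045 → 45090.

frame 45090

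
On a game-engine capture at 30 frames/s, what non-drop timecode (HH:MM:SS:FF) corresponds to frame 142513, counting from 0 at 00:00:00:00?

01:19:10:13

142513 ÷ 30 = 4750 full seconds, remainder 13 frames.
4750 s = 1 h 19 min 10 s.
Timecode: 01:19:10:13.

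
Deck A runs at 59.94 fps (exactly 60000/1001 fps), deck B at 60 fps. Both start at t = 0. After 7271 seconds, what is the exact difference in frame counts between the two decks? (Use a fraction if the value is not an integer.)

39660/91 frames

A emits 60000/1001 × 7271 = 39660000/91 frames; B emits 60 × 7271 = 436260.
Difference = 39660/91 frames (≈ 435.8242); B is ahead of A.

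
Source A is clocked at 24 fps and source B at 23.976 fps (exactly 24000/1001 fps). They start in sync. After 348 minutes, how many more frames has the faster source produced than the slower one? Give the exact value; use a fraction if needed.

501120/1001 frames

348 min = 20880 s.
A emits 24 × 20880 = 501120 frames; B emits 24000/1001 × 20880 = 501120000/1001.
Difference = 501120/1001 frames (≈ 500.6194); B is behind A.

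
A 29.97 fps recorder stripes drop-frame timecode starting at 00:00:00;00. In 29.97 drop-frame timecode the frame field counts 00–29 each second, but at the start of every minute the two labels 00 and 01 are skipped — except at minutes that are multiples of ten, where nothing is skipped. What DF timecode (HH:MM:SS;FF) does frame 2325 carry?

00:01:17;17

Each 10-minute DF block holds 10 × 60 × 30 − 9 × 2 = 17982 frames. 2325 ÷ 17982 → 0 full blocks, remainder 2325.
Within the partial block the first minute is 1800 frames and each further minute 1798, so 1 further minute boundary passed. Total skipped labels = 18 × 0 + 2 × 1 = 2.
Non-drop label index = 2325 + 2 = 2327; at 30 labels/s that is 00:01:17:17, i.e. DF 00:01:17;17.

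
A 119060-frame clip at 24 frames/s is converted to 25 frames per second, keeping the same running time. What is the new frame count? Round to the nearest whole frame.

124021 frames

Frames at target rate = 119060 × (25) / (24) = 744125/6 ≈ 124020.833.
Nearest whole frame: 124021.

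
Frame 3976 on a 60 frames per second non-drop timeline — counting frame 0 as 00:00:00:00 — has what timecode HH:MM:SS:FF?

3976 ÷ 60 = 66 full seconds, remainder 16 frames.
66 s = 0 h 1 min 6 s.
Timecode: 00:01:06:16.

00:01:06:16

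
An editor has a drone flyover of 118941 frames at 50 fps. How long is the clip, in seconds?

2378.82 seconds

Running time = 118941 / (50) = 2378.82 s.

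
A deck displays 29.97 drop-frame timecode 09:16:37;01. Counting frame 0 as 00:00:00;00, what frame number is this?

As if non-drop at 30 labels/s: (9 × 3600 + 16 × 60 + 37) × 30 + 1 = 1001911.
Minute boundaries passed: 556; those not divisible by 10: 556 − 55 = 501; dropped labels = 2 × 501 = 1002.
Actual frame index = 1001911 − 1002 = 1000909.

1000909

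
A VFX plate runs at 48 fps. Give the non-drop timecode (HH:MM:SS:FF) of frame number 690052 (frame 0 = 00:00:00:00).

690052 ÷ 48 = 14376 full seconds, remainder 4 frames.
14376 s = 3 h 59 min 36 s.
Timecode: 03:59:36:04.

03:59:36:04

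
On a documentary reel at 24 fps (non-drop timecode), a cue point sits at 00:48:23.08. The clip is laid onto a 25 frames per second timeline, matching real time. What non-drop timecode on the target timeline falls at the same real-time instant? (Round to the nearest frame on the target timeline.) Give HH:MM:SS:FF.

Source frame index: (0×3600 + 48×60 + 23) × 24 + 8 = 69680.
Real time: 69680 / (24) = 8710/3 s.
Target frame: (8710/3) × (25) = 217750/3 ≈ 72583.333 → 72583.
At 25 labels/s: frame 72583 → 00:48:23:08.

00:48:23:08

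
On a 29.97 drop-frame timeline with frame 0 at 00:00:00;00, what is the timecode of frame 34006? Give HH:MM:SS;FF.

Ten DF minutes hold 17982 frames, so frame 34006 lies in block 1 (frames 17982–35963) with 16024 frames into that block.
The block's first minute is 1800 frames and the rest 1798 each; 16024 frames reaches minute 8, so 1 × 18 + 8 × 2 = 34 labels have been skipped so far.
Adding those back, label number 34006 + 34 = 34040 at 30 labels/s is 1134 s + 20 f = 0 h 18 min 54 s frame 20, i.e. 00:18:54;20.

00:18:54;20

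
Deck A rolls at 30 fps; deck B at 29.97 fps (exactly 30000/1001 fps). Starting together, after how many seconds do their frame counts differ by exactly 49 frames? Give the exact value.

49049/30 seconds

The gap grows by |30000/1001 − 30| = 30/1001 frames per second.
Time for a 49-frame gap: 49 ÷ (30/1001) = 49049/30 s.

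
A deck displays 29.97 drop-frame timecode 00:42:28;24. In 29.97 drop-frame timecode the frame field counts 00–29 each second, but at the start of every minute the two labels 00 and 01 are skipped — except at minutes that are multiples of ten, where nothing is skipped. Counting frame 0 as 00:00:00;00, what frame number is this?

Complete 10-minute blocks: 4, each 17982 frames → 71928.
Remaining 2 whole minutes in the current block: 1800 + 1 × 1798 = 3598 frames.
Within the current minute: 28 × 30 + 24 − 2 = 862 (labels ;00/;01 skipped at this minute). Total = 71928 + 3598 + 862 = 76388.

76388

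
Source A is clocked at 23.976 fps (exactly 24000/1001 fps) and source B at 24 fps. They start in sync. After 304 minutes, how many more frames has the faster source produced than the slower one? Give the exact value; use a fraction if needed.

437760/1001 frames

304 min = 18240 s.
A emits 24000/1001 × 18240 = 437760000/1001 frames; B emits 24 × 18240 = 437760.
Difference = 437760/1001 frames (≈ 437.3227); B is ahead of A.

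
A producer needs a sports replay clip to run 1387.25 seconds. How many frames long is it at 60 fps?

Frames = 1387.25 × 60 = 83235.

83235 frames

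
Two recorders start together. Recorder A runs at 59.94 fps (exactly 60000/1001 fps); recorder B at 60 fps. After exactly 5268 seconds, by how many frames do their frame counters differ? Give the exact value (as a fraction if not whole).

A emits 60000/1001 × 5268 = 316080000/1001 frames; B emits 60 × 5268 = 316080.
Difference = 316080/1001 frames (≈ 315.7642); B is ahead of A.

316080/1001 frames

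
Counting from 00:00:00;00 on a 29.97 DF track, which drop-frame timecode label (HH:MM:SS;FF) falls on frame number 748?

Ten DF minutes hold 17982 frames, so frame 748 lies in block 0 (frames 0–17981) with 748 frames into that block.
The block's first minute is 1800 frames and the rest 1798 each; 748 frames reaches minute 0, so 0 × 18 + 0 × 2 = 0 labels have been skipped so far.
Adding those back, label number 748 + 0 = 748 at 30 labels/s is 24 s + 28 f = 0 h 0 min 24 s frame 28, i.e. 00:00:24;28.

00:00:24;28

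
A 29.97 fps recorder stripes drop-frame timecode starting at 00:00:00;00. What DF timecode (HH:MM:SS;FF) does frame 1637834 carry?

Each 10-minute DF block holds 10 × 60 × 30 − 9 × 2 = 17982 frames. 1637834 ÷ 17982 → 91 full blocks, remainder 1472.
Within the partial block the first minute is 1800 frames and each further minute 1798, so 0 further minute boundaries passed. Total skipped labels = 18 × 91 + 2 × 0 = 1638.
Non-drop label index = 1637834 + 1638 = 1639472; at 30 labels/s that is 15:10:49:02, i.e. DF 15:10:49;02.

15:10:49;02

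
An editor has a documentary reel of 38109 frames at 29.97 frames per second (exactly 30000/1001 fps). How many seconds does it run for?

1271.5703 seconds

Running time = 38109 / (30000/1001) = 1271.5703 s.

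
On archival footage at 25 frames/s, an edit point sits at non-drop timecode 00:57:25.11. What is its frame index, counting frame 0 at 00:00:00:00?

frame 86136

Total seconds to the label: (0 × 3600 + 57 × 60 + 25) = 3445.
Frame index = 3445 × 25 + 11 = 86136.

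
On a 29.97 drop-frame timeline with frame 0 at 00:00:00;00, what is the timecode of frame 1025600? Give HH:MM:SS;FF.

Ten DF minutes hold 17982 frames, so frame 1025600 lies in block 57 (frames 1024974–1042955) with 626 frames into that block.
The block's first minute is 1800 frames and the rest 1798 each; 626 frames reaches minute 0, so 57 × 18 + 0 × 2 = 1026 labels have been skipped so far.
Adding those back, label number 1025600 + 1026 = 1026626 at 30 labels/s is 34220 s + 26 f = 9 h 30 min 20 s frame 26, i.e. 09:30:20;26.

09:30:20;26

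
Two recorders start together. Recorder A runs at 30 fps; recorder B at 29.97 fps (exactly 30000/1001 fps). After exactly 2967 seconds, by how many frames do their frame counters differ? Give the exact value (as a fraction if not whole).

89010/1001 frames

A emits 30 × 2967 = 89010 frames; B emits 30000/1001 × 2967 = 89010000/1001.
Difference = 89010/1001 frames (≈ 88.9211); B is behind A.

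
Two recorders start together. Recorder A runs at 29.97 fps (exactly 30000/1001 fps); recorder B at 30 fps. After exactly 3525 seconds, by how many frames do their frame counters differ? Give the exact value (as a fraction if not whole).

105750/1001 frames

A emits 30000/1001 × 3525 = 105750000/1001 frames; B emits 30 × 3525 = 105750.
Difference = 105750/1001 frames (≈ 105.6444); B is ahead of A.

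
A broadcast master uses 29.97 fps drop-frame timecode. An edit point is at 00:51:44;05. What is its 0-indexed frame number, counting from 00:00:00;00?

93033

Complete 10-minute blocks: 5, each 17982 frames → 89910.
Remaining 1 whole minute in the current block: 1800 + 0 × 1798 = 1800 frames.
Within the current minute: 44 × 30 + 5 − 2 = 1323 (labels ;00/;01 skipped at this minute). Total = 89910 + 1800 + 1323 = 93033.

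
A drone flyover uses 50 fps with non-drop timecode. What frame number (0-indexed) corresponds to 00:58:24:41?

175241

Total seconds to the label: (0 × 3600 + 58 × 60 + 24) = 3504.
Frame index = 3504 × 50 + 41 = 175241.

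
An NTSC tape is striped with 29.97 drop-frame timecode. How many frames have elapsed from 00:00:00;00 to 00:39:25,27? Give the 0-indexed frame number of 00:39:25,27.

70905

Complete 10-minute blocks: 3, each 17982 frames → 53946.
Remaining 9 whole minutes in the current block: 1800 + 8 × 1798 = 16184 frames.
Within the current minute: 25 × 30 + 27 − 2 = 775 (labels ;00/;01 skipped at this minute). Total = 53946 + 16184 + 775 = 70905.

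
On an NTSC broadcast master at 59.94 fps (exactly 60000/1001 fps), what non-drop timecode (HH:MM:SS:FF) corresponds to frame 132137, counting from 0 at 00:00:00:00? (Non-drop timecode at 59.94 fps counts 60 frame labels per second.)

132137 ÷ 60 = 2202 full seconds, remainder 17 frames.
2202 s = 0 h 36 min 42 s.
Timecode: 00:36:42:17.

00:36:42:17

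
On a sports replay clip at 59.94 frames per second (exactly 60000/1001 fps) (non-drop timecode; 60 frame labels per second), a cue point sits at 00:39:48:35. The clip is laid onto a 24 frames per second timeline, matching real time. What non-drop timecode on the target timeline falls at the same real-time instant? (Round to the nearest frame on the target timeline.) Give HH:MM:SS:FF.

00:39:50:23

Source frame index: (0×3600 + 39×60 + 48) × 60 + 35 = 143315.
Real time: 143315 / (60000/1001) = 28691663/12000 s.
Target frame: (28691663/12000) × (24) = 28691663/500 ≈ 57383.326 → 57383.
At 24 labels/s: frame 57383 → 00:39:50:23.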